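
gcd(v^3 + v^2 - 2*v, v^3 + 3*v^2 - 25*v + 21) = v - 1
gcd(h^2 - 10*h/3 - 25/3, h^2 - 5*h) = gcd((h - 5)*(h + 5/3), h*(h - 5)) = h - 5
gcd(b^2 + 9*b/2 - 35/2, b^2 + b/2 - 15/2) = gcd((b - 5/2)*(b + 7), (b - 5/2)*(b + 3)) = b - 5/2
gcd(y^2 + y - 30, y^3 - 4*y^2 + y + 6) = 1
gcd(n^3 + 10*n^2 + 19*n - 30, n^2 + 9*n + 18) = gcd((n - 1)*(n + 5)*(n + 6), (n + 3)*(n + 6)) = n + 6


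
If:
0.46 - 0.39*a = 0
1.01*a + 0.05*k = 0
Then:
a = 1.18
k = -23.83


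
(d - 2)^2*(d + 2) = d^3 - 2*d^2 - 4*d + 8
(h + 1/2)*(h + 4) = h^2 + 9*h/2 + 2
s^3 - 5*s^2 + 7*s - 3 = (s - 3)*(s - 1)^2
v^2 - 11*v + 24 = (v - 8)*(v - 3)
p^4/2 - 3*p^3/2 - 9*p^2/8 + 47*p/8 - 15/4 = (p/2 + 1)*(p - 5/2)*(p - 3/2)*(p - 1)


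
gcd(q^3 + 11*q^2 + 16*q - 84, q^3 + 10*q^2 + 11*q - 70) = q^2 + 5*q - 14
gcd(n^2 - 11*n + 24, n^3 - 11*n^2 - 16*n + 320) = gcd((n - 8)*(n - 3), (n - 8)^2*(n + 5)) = n - 8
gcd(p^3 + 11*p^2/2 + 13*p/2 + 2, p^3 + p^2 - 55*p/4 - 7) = p^2 + 9*p/2 + 2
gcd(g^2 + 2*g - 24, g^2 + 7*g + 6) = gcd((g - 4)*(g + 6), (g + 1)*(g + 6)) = g + 6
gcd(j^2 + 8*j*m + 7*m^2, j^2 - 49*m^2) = j + 7*m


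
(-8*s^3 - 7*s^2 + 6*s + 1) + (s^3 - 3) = -7*s^3 - 7*s^2 + 6*s - 2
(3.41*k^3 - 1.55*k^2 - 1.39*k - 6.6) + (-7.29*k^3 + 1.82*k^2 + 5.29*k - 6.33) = -3.88*k^3 + 0.27*k^2 + 3.9*k - 12.93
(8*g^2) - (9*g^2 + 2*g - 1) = -g^2 - 2*g + 1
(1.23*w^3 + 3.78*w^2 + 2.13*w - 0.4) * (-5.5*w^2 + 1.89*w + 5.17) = -6.765*w^5 - 18.4653*w^4 + 1.7883*w^3 + 25.7683*w^2 + 10.2561*w - 2.068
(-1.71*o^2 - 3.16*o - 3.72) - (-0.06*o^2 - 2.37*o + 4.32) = -1.65*o^2 - 0.79*o - 8.04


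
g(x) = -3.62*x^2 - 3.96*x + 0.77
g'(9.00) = -69.12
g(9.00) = -328.09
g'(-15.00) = 104.64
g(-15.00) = -754.33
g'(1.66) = -15.98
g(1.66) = -15.78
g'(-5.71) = 37.38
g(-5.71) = -94.65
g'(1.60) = -15.54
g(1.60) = -14.83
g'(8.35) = -64.41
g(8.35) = -284.69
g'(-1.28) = 5.31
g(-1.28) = -0.09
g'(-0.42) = -0.92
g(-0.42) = 1.79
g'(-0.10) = -3.24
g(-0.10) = 1.13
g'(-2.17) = 11.75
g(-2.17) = -7.68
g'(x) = -7.24*x - 3.96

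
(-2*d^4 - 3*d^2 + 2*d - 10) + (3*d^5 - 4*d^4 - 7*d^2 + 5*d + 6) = 3*d^5 - 6*d^4 - 10*d^2 + 7*d - 4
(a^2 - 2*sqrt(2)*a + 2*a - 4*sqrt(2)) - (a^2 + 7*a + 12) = -5*a - 2*sqrt(2)*a - 12 - 4*sqrt(2)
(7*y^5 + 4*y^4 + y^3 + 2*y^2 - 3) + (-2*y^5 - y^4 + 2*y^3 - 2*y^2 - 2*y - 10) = 5*y^5 + 3*y^4 + 3*y^3 - 2*y - 13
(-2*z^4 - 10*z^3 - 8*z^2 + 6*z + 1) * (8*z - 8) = -16*z^5 - 64*z^4 + 16*z^3 + 112*z^2 - 40*z - 8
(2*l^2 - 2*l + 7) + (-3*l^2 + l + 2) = -l^2 - l + 9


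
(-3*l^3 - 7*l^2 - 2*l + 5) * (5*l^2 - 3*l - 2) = -15*l^5 - 26*l^4 + 17*l^3 + 45*l^2 - 11*l - 10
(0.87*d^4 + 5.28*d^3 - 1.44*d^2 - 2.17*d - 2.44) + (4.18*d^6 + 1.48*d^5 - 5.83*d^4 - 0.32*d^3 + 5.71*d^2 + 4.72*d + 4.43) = 4.18*d^6 + 1.48*d^5 - 4.96*d^4 + 4.96*d^3 + 4.27*d^2 + 2.55*d + 1.99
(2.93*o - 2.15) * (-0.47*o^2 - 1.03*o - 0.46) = -1.3771*o^3 - 2.0074*o^2 + 0.8667*o + 0.989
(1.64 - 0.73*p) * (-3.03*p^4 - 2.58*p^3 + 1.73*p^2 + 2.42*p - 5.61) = 2.2119*p^5 - 3.0858*p^4 - 5.4941*p^3 + 1.0706*p^2 + 8.0641*p - 9.2004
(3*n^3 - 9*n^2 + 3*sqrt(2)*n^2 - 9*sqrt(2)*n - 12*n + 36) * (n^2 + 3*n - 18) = 3*n^5 + 3*sqrt(2)*n^4 - 93*n^3 - 81*sqrt(2)*n^2 + 162*n^2 + 162*sqrt(2)*n + 324*n - 648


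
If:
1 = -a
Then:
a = -1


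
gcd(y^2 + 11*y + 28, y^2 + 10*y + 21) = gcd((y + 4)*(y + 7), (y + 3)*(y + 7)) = y + 7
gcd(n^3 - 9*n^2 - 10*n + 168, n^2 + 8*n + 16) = n + 4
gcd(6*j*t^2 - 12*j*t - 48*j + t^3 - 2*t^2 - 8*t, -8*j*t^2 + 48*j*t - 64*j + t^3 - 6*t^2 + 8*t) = t - 4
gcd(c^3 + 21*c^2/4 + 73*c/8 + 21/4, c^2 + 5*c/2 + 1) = c + 2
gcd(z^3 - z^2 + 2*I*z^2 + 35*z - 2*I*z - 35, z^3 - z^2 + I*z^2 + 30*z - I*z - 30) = z^2 + z*(-1 - 5*I) + 5*I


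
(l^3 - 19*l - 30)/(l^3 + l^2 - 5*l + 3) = (l^2 - 3*l - 10)/(l^2 - 2*l + 1)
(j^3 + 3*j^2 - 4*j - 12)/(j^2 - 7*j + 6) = (j^3 + 3*j^2 - 4*j - 12)/(j^2 - 7*j + 6)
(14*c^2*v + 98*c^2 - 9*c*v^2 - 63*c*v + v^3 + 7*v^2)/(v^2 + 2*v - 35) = (14*c^2 - 9*c*v + v^2)/(v - 5)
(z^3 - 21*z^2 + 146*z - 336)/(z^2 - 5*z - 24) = (z^2 - 13*z + 42)/(z + 3)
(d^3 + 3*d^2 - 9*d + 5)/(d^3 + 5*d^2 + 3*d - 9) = (d^2 + 4*d - 5)/(d^2 + 6*d + 9)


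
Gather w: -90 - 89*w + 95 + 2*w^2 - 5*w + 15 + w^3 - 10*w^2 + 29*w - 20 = w^3 - 8*w^2 - 65*w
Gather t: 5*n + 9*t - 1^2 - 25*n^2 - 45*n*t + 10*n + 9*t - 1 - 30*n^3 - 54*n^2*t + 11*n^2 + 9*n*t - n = -30*n^3 - 14*n^2 + 14*n + t*(-54*n^2 - 36*n + 18) - 2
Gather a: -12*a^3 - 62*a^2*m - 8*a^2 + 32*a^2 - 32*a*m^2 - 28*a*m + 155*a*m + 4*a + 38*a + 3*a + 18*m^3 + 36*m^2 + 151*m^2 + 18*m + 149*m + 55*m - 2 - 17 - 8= -12*a^3 + a^2*(24 - 62*m) + a*(-32*m^2 + 127*m + 45) + 18*m^3 + 187*m^2 + 222*m - 27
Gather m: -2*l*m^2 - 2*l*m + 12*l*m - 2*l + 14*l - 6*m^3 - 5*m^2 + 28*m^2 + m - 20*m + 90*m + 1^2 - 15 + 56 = 12*l - 6*m^3 + m^2*(23 - 2*l) + m*(10*l + 71) + 42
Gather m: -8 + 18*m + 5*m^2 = 5*m^2 + 18*m - 8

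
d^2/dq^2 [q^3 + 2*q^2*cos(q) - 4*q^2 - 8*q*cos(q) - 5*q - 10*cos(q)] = -2*q^2*cos(q) + 8*sqrt(2)*q*cos(q + pi/4) + 6*q + 16*sin(q) + 14*cos(q) - 8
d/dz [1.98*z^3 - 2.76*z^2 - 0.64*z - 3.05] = 5.94*z^2 - 5.52*z - 0.64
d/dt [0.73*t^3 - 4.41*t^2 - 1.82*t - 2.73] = 2.19*t^2 - 8.82*t - 1.82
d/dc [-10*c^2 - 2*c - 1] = -20*c - 2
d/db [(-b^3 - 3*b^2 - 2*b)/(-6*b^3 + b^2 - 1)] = (-19*b^4 - 24*b^3 + 5*b^2 + 6*b + 2)/(36*b^6 - 12*b^5 + b^4 + 12*b^3 - 2*b^2 + 1)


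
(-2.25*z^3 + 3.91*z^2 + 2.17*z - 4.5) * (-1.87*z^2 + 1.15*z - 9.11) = 4.2075*z^5 - 9.8992*z^4 + 20.9361*z^3 - 24.7096*z^2 - 24.9437*z + 40.995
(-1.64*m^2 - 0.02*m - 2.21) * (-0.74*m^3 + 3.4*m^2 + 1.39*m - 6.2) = 1.2136*m^5 - 5.5612*m^4 - 0.7122*m^3 + 2.6262*m^2 - 2.9479*m + 13.702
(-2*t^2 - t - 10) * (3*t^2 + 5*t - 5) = -6*t^4 - 13*t^3 - 25*t^2 - 45*t + 50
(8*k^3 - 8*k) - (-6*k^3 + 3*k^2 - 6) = 14*k^3 - 3*k^2 - 8*k + 6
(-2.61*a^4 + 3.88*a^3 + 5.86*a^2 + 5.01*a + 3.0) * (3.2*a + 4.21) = -8.352*a^5 + 1.4279*a^4 + 35.0868*a^3 + 40.7026*a^2 + 30.6921*a + 12.63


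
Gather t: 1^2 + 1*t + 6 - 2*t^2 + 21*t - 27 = -2*t^2 + 22*t - 20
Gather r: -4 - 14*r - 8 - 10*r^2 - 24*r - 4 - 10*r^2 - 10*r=-20*r^2 - 48*r - 16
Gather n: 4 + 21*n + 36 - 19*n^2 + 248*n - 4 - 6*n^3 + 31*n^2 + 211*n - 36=-6*n^3 + 12*n^2 + 480*n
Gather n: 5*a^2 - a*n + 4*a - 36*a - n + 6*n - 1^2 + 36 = 5*a^2 - 32*a + n*(5 - a) + 35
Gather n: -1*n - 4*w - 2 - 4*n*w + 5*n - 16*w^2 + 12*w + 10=n*(4 - 4*w) - 16*w^2 + 8*w + 8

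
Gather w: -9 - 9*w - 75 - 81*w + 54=-90*w - 30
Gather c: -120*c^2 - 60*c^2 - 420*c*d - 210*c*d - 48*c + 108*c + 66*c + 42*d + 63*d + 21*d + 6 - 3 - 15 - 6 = -180*c^2 + c*(126 - 630*d) + 126*d - 18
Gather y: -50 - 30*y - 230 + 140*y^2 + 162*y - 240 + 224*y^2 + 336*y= 364*y^2 + 468*y - 520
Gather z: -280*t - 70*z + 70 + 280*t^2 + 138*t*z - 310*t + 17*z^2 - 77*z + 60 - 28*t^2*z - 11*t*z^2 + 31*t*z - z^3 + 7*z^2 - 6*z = 280*t^2 - 590*t - z^3 + z^2*(24 - 11*t) + z*(-28*t^2 + 169*t - 153) + 130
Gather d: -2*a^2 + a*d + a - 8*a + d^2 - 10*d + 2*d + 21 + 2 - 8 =-2*a^2 - 7*a + d^2 + d*(a - 8) + 15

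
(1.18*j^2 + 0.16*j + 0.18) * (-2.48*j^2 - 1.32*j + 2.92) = -2.9264*j^4 - 1.9544*j^3 + 2.788*j^2 + 0.2296*j + 0.5256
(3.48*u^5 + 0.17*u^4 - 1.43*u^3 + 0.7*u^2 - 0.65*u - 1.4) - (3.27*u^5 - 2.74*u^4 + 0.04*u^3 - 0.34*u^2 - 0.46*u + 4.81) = 0.21*u^5 + 2.91*u^4 - 1.47*u^3 + 1.04*u^2 - 0.19*u - 6.21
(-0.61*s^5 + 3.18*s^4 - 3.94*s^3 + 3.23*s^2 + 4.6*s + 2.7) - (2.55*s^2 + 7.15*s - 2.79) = -0.61*s^5 + 3.18*s^4 - 3.94*s^3 + 0.68*s^2 - 2.55*s + 5.49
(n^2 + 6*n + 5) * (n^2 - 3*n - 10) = n^4 + 3*n^3 - 23*n^2 - 75*n - 50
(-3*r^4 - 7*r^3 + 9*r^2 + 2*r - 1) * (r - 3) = -3*r^5 + 2*r^4 + 30*r^3 - 25*r^2 - 7*r + 3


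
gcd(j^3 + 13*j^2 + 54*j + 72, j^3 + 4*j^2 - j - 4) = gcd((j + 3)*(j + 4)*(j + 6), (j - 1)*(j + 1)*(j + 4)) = j + 4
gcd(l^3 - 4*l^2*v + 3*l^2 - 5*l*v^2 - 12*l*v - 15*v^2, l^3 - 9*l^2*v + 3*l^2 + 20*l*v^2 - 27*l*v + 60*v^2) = -l^2 + 5*l*v - 3*l + 15*v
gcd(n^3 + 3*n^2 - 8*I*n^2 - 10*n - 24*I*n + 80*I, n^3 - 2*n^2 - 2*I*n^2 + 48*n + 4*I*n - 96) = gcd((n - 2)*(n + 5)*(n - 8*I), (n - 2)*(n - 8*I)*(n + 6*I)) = n^2 + n*(-2 - 8*I) + 16*I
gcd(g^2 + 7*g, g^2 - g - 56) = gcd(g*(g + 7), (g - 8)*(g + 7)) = g + 7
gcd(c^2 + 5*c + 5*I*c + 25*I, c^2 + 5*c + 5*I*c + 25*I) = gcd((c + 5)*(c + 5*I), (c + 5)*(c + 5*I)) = c^2 + c*(5 + 5*I) + 25*I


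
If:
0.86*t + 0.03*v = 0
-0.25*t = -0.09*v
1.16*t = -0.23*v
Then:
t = 0.00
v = 0.00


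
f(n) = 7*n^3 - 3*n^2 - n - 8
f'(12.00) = 2951.00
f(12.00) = 11644.00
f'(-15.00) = 4814.00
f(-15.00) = -24293.00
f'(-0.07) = -0.48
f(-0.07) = -7.95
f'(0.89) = 10.29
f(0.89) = -6.33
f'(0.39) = -0.15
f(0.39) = -8.43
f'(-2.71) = 169.49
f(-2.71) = -166.64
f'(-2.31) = 124.92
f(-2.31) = -107.98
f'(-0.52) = 7.80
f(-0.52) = -9.28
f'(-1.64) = 65.32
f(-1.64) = -45.31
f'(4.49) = 395.42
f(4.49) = 560.66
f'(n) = 21*n^2 - 6*n - 1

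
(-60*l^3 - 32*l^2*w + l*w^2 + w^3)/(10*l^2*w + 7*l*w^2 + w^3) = (-6*l + w)/w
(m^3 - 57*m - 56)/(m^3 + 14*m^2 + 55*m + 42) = (m - 8)/(m + 6)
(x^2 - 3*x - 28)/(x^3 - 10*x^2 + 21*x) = (x + 4)/(x*(x - 3))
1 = 1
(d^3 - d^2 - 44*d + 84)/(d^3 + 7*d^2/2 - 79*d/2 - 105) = 2*(d - 2)/(2*d + 5)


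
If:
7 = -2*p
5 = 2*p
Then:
No Solution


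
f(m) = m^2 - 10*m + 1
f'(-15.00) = -40.00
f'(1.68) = -6.64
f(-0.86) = 10.34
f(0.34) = -2.28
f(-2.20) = 27.84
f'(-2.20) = -14.40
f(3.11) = -20.43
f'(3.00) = -4.00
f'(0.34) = -9.32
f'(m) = 2*m - 10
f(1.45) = -11.40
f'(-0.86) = -11.72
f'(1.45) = -7.10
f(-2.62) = 34.06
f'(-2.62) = -15.24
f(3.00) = -20.00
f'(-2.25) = -14.50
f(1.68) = -12.98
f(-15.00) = 376.00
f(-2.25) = 28.56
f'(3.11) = -3.78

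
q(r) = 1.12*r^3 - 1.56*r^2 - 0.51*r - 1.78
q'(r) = 3.36*r^2 - 3.12*r - 0.51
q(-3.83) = -85.63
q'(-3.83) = 60.73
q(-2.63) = -31.60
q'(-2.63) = 30.94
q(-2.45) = -26.37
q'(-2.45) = 27.30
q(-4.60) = -141.46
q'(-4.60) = 84.94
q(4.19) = 51.08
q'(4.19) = 45.41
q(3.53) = 26.25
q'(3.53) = 30.35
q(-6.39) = -354.45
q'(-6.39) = 156.62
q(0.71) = -2.53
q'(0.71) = -1.03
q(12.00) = 1702.82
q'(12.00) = 445.89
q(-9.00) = -940.03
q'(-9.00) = 299.73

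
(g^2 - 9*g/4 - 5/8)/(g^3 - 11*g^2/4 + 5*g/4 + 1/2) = (g - 5/2)/(g^2 - 3*g + 2)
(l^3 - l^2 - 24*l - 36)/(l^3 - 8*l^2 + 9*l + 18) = (l^2 + 5*l + 6)/(l^2 - 2*l - 3)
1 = 1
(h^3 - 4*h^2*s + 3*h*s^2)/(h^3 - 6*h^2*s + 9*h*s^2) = (-h + s)/(-h + 3*s)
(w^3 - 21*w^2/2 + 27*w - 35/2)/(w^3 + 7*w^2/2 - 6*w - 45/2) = (w^2 - 8*w + 7)/(w^2 + 6*w + 9)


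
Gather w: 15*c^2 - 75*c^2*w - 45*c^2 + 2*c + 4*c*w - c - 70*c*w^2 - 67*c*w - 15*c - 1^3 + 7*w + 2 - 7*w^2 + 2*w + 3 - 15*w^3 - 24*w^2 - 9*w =-30*c^2 - 14*c - 15*w^3 + w^2*(-70*c - 31) + w*(-75*c^2 - 63*c) + 4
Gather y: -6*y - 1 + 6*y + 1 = 0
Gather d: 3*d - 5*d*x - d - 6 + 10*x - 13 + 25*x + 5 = d*(2 - 5*x) + 35*x - 14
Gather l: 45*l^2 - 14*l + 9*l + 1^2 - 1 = 45*l^2 - 5*l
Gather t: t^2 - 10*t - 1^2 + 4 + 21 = t^2 - 10*t + 24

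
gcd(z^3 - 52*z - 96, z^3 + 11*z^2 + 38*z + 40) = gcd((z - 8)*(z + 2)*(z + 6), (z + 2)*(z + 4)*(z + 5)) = z + 2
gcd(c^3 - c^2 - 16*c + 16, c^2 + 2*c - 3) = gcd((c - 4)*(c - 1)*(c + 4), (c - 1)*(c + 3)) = c - 1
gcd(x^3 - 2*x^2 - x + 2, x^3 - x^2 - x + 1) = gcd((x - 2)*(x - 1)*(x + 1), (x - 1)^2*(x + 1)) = x^2 - 1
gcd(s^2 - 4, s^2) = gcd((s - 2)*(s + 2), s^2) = 1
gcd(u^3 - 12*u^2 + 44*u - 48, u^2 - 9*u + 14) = u - 2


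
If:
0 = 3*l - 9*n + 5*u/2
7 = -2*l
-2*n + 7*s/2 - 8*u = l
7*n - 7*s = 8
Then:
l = -7/2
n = -341/273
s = -653/273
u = -27/91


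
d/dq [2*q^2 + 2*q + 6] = 4*q + 2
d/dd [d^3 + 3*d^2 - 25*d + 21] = 3*d^2 + 6*d - 25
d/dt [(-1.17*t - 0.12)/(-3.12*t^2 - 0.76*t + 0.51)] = (3.6504*t^2 + 0.8892*t - (1.17*t + 0.12)*(6.24*t + 0.76) - 0.5967)/(3.12*t^2 + 0.76*t - 0.51)^2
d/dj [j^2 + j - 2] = 2*j + 1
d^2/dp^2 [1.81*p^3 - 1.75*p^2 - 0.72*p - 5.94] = 10.86*p - 3.5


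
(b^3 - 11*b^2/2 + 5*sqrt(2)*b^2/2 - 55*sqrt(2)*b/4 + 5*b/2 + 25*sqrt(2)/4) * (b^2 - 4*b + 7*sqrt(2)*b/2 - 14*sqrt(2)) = b^5 - 19*b^4/2 + 6*sqrt(2)*b^4 - 57*sqrt(2)*b^3 + 42*b^3 - 705*b^2/4 + 147*sqrt(2)*b^2 - 60*sqrt(2)*b + 1715*b/4 - 175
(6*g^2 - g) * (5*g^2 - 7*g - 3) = 30*g^4 - 47*g^3 - 11*g^2 + 3*g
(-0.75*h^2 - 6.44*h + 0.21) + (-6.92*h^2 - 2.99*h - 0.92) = -7.67*h^2 - 9.43*h - 0.71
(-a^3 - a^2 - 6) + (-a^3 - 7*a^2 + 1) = -2*a^3 - 8*a^2 - 5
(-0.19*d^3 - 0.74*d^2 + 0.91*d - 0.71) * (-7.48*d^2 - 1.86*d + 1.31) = 1.4212*d^5 + 5.8886*d^4 - 5.6793*d^3 + 2.6488*d^2 + 2.5127*d - 0.9301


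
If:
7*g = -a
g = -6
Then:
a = 42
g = -6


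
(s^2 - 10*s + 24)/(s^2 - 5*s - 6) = (s - 4)/(s + 1)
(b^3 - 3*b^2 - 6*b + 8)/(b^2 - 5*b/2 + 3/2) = 2*(b^2 - 2*b - 8)/(2*b - 3)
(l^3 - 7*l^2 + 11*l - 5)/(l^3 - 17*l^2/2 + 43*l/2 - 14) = 2*(l^2 - 6*l + 5)/(2*l^2 - 15*l + 28)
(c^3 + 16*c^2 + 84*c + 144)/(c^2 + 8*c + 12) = (c^2 + 10*c + 24)/(c + 2)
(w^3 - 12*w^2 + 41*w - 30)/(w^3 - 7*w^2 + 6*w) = (w - 5)/w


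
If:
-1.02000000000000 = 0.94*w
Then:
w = -1.09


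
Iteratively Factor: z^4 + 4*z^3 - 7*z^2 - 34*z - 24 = (z - 3)*(z^3 + 7*z^2 + 14*z + 8) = (z - 3)*(z + 1)*(z^2 + 6*z + 8) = (z - 3)*(z + 1)*(z + 4)*(z + 2)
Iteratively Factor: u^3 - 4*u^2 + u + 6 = (u - 3)*(u^2 - u - 2) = (u - 3)*(u + 1)*(u - 2)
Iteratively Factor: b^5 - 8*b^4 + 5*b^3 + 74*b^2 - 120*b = (b + 3)*(b^4 - 11*b^3 + 38*b^2 - 40*b) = b*(b + 3)*(b^3 - 11*b^2 + 38*b - 40) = b*(b - 5)*(b + 3)*(b^2 - 6*b + 8) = b*(b - 5)*(b - 4)*(b + 3)*(b - 2)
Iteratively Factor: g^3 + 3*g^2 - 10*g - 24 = (g + 2)*(g^2 + g - 12) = (g - 3)*(g + 2)*(g + 4)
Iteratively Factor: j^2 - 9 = (j + 3)*(j - 3)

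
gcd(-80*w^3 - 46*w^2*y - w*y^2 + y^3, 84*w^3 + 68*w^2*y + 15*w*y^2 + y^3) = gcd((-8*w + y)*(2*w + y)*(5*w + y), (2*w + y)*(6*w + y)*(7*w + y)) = 2*w + y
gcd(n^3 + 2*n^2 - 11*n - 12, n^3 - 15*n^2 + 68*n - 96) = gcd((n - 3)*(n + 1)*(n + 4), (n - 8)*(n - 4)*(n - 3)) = n - 3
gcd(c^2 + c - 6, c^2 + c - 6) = c^2 + c - 6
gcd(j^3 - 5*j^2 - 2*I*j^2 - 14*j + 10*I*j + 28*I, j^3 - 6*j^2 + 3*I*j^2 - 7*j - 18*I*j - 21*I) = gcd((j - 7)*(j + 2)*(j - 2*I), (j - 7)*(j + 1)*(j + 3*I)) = j - 7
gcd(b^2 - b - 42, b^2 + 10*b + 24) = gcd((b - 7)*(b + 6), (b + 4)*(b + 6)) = b + 6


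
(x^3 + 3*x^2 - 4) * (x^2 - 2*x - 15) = x^5 + x^4 - 21*x^3 - 49*x^2 + 8*x + 60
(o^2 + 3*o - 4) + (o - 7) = o^2 + 4*o - 11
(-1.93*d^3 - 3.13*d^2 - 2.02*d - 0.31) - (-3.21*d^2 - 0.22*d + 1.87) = -1.93*d^3 + 0.0800000000000001*d^2 - 1.8*d - 2.18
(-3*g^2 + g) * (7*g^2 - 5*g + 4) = -21*g^4 + 22*g^3 - 17*g^2 + 4*g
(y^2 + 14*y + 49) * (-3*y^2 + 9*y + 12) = -3*y^4 - 33*y^3 - 9*y^2 + 609*y + 588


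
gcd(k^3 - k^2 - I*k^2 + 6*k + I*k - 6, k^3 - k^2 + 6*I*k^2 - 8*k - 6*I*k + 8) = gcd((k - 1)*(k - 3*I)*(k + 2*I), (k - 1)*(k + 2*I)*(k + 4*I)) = k^2 + k*(-1 + 2*I) - 2*I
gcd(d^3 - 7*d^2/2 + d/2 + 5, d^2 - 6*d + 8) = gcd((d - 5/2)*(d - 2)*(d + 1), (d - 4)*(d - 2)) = d - 2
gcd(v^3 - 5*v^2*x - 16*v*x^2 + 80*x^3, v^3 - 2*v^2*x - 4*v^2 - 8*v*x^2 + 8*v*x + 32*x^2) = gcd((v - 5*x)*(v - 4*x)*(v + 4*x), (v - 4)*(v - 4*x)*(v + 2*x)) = -v + 4*x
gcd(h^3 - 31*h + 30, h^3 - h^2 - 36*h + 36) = h^2 + 5*h - 6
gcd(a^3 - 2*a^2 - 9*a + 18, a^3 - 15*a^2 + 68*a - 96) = a - 3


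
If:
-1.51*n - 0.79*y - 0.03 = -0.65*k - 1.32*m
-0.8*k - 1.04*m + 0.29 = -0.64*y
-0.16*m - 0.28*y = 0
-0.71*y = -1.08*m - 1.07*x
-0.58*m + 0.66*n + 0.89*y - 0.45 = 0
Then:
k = 1.14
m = -0.44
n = -0.05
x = 0.61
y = 0.25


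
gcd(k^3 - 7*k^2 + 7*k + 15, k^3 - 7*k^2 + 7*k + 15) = k^3 - 7*k^2 + 7*k + 15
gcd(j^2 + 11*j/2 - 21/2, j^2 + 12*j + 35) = j + 7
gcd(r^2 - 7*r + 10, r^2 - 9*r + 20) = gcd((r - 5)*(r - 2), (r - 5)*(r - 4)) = r - 5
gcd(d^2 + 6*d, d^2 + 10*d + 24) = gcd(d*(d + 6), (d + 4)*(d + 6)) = d + 6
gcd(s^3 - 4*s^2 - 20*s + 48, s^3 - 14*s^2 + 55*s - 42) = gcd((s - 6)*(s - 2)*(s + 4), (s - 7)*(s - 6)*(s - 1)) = s - 6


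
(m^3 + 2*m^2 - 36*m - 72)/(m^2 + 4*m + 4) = (m^2 - 36)/(m + 2)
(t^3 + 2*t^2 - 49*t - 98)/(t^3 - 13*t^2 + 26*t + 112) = (t + 7)/(t - 8)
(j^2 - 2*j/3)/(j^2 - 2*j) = (j - 2/3)/(j - 2)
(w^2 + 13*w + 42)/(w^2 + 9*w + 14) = (w + 6)/(w + 2)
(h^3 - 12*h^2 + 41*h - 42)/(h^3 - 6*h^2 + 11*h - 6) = (h - 7)/(h - 1)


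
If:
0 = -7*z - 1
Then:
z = -1/7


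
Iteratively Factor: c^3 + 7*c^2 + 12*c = (c + 4)*(c^2 + 3*c) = c*(c + 4)*(c + 3)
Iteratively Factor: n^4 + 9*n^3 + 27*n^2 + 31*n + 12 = (n + 3)*(n^3 + 6*n^2 + 9*n + 4) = (n + 3)*(n + 4)*(n^2 + 2*n + 1) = (n + 1)*(n + 3)*(n + 4)*(n + 1)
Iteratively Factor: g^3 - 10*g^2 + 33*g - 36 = (g - 3)*(g^2 - 7*g + 12) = (g - 3)^2*(g - 4)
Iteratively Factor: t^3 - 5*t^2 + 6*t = (t - 2)*(t^2 - 3*t) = t*(t - 2)*(t - 3)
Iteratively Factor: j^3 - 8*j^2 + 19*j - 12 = (j - 1)*(j^2 - 7*j + 12) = (j - 3)*(j - 1)*(j - 4)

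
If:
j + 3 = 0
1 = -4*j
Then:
No Solution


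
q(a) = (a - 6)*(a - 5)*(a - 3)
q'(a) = (a - 6)*(a - 5) + (a - 6)*(a - 3) + (a - 5)*(a - 3) = 3*a^2 - 28*a + 63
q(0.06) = -86.27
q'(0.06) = 61.33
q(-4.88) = -847.06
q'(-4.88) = 271.08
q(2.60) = -3.26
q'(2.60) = 10.48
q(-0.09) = -95.78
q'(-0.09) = 65.54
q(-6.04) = -1201.61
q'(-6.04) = 341.56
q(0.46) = -63.89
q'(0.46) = 50.75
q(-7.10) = -1600.95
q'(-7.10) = 413.03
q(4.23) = 1.68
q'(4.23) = -1.76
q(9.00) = 72.00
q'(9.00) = 54.00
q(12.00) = 378.00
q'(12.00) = 159.00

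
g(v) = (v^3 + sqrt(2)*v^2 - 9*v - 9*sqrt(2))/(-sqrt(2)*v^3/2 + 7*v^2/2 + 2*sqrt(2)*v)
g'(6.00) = 54.34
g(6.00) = -20.50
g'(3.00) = 1.27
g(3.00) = 0.00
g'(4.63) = 6.20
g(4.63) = 4.19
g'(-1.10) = -8.38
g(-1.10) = -1.19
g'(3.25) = 1.41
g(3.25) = 0.33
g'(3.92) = 2.32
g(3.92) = 1.52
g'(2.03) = 1.33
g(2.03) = -1.18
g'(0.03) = 4996.73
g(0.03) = -147.72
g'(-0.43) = -0.09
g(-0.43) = 16.92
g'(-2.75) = 0.23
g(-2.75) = 0.06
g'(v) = (3*v^2 + 2*sqrt(2)*v - 9)/(-sqrt(2)*v^3/2 + 7*v^2/2 + 2*sqrt(2)*v) + (3*sqrt(2)*v^2/2 - 7*v - 2*sqrt(2))*(v^3 + sqrt(2)*v^2 - 9*v - 9*sqrt(2))/(-sqrt(2)*v^3/2 + 7*v^2/2 + 2*sqrt(2)*v)^2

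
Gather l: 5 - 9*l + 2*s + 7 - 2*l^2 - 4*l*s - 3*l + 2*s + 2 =-2*l^2 + l*(-4*s - 12) + 4*s + 14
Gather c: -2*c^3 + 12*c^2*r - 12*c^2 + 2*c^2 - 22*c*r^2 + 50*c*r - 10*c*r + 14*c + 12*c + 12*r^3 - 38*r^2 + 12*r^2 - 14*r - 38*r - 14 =-2*c^3 + c^2*(12*r - 10) + c*(-22*r^2 + 40*r + 26) + 12*r^3 - 26*r^2 - 52*r - 14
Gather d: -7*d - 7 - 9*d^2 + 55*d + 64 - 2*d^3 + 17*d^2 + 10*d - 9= -2*d^3 + 8*d^2 + 58*d + 48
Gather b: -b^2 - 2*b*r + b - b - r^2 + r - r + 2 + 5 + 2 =-b^2 - 2*b*r - r^2 + 9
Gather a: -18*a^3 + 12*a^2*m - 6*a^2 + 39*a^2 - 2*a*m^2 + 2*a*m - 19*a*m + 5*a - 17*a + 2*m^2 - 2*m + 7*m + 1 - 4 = -18*a^3 + a^2*(12*m + 33) + a*(-2*m^2 - 17*m - 12) + 2*m^2 + 5*m - 3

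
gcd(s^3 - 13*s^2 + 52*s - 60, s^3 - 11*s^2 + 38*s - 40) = s^2 - 7*s + 10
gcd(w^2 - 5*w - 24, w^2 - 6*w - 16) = w - 8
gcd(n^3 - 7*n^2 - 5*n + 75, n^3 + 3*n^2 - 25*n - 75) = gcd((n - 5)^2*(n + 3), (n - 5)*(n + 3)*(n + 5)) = n^2 - 2*n - 15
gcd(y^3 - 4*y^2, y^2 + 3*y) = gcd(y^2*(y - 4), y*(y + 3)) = y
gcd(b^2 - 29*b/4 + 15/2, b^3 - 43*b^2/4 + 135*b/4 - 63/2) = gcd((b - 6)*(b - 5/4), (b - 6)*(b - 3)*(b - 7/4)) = b - 6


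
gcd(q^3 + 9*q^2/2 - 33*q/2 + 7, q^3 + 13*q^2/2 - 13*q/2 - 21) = q^2 + 5*q - 14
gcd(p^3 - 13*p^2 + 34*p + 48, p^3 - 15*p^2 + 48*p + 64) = p^2 - 7*p - 8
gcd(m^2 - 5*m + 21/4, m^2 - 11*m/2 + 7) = m - 7/2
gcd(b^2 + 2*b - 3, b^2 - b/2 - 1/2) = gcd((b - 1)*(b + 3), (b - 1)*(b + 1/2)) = b - 1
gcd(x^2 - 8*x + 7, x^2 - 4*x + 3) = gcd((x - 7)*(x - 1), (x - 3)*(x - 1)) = x - 1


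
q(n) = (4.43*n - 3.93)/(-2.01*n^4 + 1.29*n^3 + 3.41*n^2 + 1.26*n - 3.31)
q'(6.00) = 0.01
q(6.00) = -0.01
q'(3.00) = 0.11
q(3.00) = -0.10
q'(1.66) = 29.33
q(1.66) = -2.89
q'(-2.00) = 0.59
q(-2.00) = 0.37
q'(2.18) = 0.77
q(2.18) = -0.35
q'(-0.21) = -1.26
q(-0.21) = 1.41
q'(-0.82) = 0.31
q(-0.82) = 2.06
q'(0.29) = -0.40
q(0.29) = 1.00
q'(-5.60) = 0.01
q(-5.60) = 0.01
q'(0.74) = 2.16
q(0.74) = 1.10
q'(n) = (4.43*n - 3.93)*(8.04*n^3 - 3.87*n^2 - 6.82*n - 1.26)/(-2.01*n^4 + 1.29*n^3 + 3.41*n^2 + 1.26*n - 3.31)^2 + 4.43/(-2.01*n^4 + 1.29*n^3 + 3.41*n^2 + 1.26*n - 3.31)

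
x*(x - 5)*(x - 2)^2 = x^4 - 9*x^3 + 24*x^2 - 20*x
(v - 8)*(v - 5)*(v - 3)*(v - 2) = v^4 - 18*v^3 + 111*v^2 - 278*v + 240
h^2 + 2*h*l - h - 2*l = (h - 1)*(h + 2*l)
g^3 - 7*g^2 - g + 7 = (g - 7)*(g - 1)*(g + 1)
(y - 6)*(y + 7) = y^2 + y - 42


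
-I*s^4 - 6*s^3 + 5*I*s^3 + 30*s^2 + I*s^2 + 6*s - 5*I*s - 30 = (s - 5)*(s - 1)*(s - 6*I)*(-I*s - I)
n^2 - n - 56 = (n - 8)*(n + 7)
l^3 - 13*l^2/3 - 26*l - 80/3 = (l - 8)*(l + 5/3)*(l + 2)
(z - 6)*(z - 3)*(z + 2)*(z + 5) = z^4 - 2*z^3 - 35*z^2 + 36*z + 180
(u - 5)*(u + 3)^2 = u^3 + u^2 - 21*u - 45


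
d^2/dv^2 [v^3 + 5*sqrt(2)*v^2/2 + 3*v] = 6*v + 5*sqrt(2)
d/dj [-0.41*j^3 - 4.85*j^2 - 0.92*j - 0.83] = -1.23*j^2 - 9.7*j - 0.92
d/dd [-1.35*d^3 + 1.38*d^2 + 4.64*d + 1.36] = -4.05*d^2 + 2.76*d + 4.64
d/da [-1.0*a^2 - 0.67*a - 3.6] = -2.0*a - 0.67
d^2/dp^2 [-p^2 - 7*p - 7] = -2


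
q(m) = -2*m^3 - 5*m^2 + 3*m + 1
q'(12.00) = -981.00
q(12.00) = -4139.00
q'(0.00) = 3.00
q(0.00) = 1.00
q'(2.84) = -73.79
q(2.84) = -76.62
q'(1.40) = -22.76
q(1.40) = -10.09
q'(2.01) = -41.34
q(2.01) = -29.41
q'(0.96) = -12.13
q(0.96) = -2.50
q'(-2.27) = -5.22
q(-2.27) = -8.18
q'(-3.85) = -47.44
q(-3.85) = 29.47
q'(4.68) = -175.21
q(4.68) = -299.48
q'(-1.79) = 1.68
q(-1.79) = -8.92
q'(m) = -6*m^2 - 10*m + 3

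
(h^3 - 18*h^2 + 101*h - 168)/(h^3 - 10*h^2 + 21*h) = (h - 8)/h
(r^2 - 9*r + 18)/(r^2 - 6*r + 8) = (r^2 - 9*r + 18)/(r^2 - 6*r + 8)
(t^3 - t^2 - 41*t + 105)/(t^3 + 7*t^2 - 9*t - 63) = (t - 5)/(t + 3)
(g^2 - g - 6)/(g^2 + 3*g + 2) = (g - 3)/(g + 1)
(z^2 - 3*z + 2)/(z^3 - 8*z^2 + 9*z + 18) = (z^2 - 3*z + 2)/(z^3 - 8*z^2 + 9*z + 18)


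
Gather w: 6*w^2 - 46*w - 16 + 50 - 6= 6*w^2 - 46*w + 28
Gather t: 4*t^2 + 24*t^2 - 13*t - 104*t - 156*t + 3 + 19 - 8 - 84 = 28*t^2 - 273*t - 70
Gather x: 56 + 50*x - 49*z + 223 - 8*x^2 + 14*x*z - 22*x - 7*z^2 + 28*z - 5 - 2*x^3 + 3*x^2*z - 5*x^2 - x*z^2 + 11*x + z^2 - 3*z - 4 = -2*x^3 + x^2*(3*z - 13) + x*(-z^2 + 14*z + 39) - 6*z^2 - 24*z + 270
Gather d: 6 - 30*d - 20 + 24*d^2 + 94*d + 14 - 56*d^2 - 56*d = -32*d^2 + 8*d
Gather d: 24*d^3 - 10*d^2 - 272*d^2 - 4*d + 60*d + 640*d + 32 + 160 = 24*d^3 - 282*d^2 + 696*d + 192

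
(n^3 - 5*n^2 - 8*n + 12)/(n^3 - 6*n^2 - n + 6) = (n + 2)/(n + 1)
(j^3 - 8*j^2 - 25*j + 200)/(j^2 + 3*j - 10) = (j^2 - 13*j + 40)/(j - 2)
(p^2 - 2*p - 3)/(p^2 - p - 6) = (p + 1)/(p + 2)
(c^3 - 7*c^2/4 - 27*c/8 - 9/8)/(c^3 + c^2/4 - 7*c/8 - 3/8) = (c - 3)/(c - 1)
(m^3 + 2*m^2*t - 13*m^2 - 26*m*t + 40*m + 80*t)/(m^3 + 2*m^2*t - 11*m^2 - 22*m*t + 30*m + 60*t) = (m - 8)/(m - 6)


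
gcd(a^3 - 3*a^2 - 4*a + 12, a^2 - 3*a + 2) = a - 2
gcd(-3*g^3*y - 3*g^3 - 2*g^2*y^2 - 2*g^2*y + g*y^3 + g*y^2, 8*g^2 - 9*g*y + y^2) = 1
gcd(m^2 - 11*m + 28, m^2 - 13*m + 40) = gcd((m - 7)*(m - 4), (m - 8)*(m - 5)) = 1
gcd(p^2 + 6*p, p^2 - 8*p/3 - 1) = 1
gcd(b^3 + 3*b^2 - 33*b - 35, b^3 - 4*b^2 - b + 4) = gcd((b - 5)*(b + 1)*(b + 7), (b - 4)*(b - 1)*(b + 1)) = b + 1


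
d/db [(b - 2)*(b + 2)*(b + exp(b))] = b^2*exp(b) + 3*b^2 + 2*b*exp(b) - 4*exp(b) - 4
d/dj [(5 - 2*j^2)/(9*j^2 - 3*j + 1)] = (6*j^2 - 94*j + 15)/(81*j^4 - 54*j^3 + 27*j^2 - 6*j + 1)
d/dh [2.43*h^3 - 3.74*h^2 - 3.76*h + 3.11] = 7.29*h^2 - 7.48*h - 3.76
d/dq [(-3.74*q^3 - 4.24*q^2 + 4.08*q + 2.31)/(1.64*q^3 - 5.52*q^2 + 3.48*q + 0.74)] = (27.5984*q^4 - 39.4128*q^3 - 11.9016*q^2 + 19.2272*q - 5.0196)/(2.6896*q^6 - 18.1056*q^5 + 41.8848*q^4 - 35.992*q^3 + 3.9408*q^2 + 5.1504*q + 0.5476)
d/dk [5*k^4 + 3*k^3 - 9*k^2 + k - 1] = 20*k^3 + 9*k^2 - 18*k + 1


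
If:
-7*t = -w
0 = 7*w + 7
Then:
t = -1/7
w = -1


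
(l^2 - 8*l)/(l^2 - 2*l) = (l - 8)/(l - 2)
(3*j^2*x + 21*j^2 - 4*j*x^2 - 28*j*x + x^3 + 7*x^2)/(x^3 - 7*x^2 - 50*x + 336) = (3*j^2 - 4*j*x + x^2)/(x^2 - 14*x + 48)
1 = 1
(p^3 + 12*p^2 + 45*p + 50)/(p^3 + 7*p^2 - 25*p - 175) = (p^2 + 7*p + 10)/(p^2 + 2*p - 35)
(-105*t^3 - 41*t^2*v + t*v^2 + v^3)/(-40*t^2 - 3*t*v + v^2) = (21*t^2 + 4*t*v - v^2)/(8*t - v)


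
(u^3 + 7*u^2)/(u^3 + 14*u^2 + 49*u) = u/(u + 7)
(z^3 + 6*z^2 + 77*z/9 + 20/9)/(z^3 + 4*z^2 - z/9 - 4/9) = (3*z + 5)/(3*z - 1)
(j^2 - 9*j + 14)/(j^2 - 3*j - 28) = (j - 2)/(j + 4)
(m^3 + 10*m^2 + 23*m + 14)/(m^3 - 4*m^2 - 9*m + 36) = (m^3 + 10*m^2 + 23*m + 14)/(m^3 - 4*m^2 - 9*m + 36)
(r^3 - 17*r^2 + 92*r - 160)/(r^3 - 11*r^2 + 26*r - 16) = (r^2 - 9*r + 20)/(r^2 - 3*r + 2)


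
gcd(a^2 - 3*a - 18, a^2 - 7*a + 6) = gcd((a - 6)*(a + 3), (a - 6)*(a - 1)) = a - 6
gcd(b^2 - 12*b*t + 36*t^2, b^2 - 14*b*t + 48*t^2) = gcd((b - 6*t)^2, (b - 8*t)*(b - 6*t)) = -b + 6*t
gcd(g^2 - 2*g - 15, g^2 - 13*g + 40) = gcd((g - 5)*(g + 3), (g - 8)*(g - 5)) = g - 5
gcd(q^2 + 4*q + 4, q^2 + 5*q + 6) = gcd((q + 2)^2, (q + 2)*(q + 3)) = q + 2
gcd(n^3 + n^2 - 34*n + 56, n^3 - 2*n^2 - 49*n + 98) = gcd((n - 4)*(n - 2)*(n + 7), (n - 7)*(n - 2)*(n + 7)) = n^2 + 5*n - 14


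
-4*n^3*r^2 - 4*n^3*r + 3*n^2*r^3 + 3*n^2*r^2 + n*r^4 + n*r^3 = r*(-n + r)*(4*n + r)*(n*r + n)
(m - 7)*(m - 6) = m^2 - 13*m + 42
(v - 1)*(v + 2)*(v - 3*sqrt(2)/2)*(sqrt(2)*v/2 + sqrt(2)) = sqrt(2)*v^4/2 - 3*v^3/2 + 3*sqrt(2)*v^3/2 - 9*v^2/2 - 2*sqrt(2)*v + 6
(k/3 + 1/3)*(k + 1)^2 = k^3/3 + k^2 + k + 1/3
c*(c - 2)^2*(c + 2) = c^4 - 2*c^3 - 4*c^2 + 8*c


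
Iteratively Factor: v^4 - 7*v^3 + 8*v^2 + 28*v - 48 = (v - 4)*(v^3 - 3*v^2 - 4*v + 12) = (v - 4)*(v + 2)*(v^2 - 5*v + 6) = (v - 4)*(v - 3)*(v + 2)*(v - 2)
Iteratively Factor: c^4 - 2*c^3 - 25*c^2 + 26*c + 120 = (c + 2)*(c^3 - 4*c^2 - 17*c + 60) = (c - 3)*(c + 2)*(c^2 - c - 20) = (c - 5)*(c - 3)*(c + 2)*(c + 4)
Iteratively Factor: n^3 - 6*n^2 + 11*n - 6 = (n - 1)*(n^2 - 5*n + 6) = (n - 2)*(n - 1)*(n - 3)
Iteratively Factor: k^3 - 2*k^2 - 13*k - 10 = (k - 5)*(k^2 + 3*k + 2) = (k - 5)*(k + 2)*(k + 1)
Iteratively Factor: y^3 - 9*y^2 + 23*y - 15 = (y - 1)*(y^2 - 8*y + 15) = (y - 3)*(y - 1)*(y - 5)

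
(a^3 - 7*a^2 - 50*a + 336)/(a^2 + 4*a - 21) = (a^2 - 14*a + 48)/(a - 3)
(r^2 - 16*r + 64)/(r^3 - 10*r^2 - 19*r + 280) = (r - 8)/(r^2 - 2*r - 35)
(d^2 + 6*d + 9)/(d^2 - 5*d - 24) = (d + 3)/(d - 8)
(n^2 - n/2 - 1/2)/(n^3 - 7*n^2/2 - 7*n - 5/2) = (n - 1)/(n^2 - 4*n - 5)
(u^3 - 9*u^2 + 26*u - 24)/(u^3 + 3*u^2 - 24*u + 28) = (u^2 - 7*u + 12)/(u^2 + 5*u - 14)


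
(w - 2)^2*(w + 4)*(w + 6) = w^4 + 6*w^3 - 12*w^2 - 56*w + 96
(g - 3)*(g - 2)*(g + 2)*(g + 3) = g^4 - 13*g^2 + 36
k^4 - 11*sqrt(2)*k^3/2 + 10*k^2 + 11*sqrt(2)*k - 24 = (k - 4*sqrt(2))*(k - 3*sqrt(2)/2)*(k - sqrt(2))*(k + sqrt(2))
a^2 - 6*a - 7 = (a - 7)*(a + 1)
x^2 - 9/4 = (x - 3/2)*(x + 3/2)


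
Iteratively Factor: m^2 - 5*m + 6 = (m - 3)*(m - 2)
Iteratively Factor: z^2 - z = (z - 1)*(z)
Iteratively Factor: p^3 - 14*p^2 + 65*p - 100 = (p - 4)*(p^2 - 10*p + 25) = (p - 5)*(p - 4)*(p - 5)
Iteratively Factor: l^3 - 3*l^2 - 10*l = (l - 5)*(l^2 + 2*l) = l*(l - 5)*(l + 2)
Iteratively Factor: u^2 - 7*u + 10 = (u - 5)*(u - 2)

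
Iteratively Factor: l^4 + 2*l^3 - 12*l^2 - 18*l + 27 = (l + 3)*(l^3 - l^2 - 9*l + 9) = (l + 3)^2*(l^2 - 4*l + 3) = (l - 1)*(l + 3)^2*(l - 3)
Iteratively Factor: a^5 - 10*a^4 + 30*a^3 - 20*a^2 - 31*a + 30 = (a - 5)*(a^4 - 5*a^3 + 5*a^2 + 5*a - 6) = (a - 5)*(a - 3)*(a^3 - 2*a^2 - a + 2) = (a - 5)*(a - 3)*(a - 1)*(a^2 - a - 2) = (a - 5)*(a - 3)*(a - 1)*(a + 1)*(a - 2)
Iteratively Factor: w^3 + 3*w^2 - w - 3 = (w - 1)*(w^2 + 4*w + 3) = (w - 1)*(w + 1)*(w + 3)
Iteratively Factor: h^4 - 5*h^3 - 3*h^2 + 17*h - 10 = (h - 1)*(h^3 - 4*h^2 - 7*h + 10) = (h - 1)^2*(h^2 - 3*h - 10) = (h - 1)^2*(h + 2)*(h - 5)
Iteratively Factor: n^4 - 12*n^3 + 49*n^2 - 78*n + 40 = (n - 4)*(n^3 - 8*n^2 + 17*n - 10) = (n - 5)*(n - 4)*(n^2 - 3*n + 2) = (n - 5)*(n - 4)*(n - 2)*(n - 1)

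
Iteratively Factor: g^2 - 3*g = (g)*(g - 3)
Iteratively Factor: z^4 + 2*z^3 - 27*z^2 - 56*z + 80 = (z + 4)*(z^3 - 2*z^2 - 19*z + 20) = (z - 1)*(z + 4)*(z^2 - z - 20) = (z - 1)*(z + 4)^2*(z - 5)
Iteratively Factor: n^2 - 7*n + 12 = (n - 4)*(n - 3)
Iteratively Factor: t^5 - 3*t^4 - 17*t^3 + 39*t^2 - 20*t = (t + 4)*(t^4 - 7*t^3 + 11*t^2 - 5*t) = (t - 5)*(t + 4)*(t^3 - 2*t^2 + t) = t*(t - 5)*(t + 4)*(t^2 - 2*t + 1) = t*(t - 5)*(t - 1)*(t + 4)*(t - 1)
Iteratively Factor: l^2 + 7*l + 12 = (l + 4)*(l + 3)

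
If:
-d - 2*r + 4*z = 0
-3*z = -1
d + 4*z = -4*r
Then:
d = 4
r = -4/3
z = 1/3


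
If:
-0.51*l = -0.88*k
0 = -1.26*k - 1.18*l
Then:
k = 0.00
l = 0.00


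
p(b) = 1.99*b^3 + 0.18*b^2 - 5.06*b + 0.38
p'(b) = 5.97*b^2 + 0.36*b - 5.06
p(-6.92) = -615.42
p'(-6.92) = 278.33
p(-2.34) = -12.29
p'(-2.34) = 26.79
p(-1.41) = 2.29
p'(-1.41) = 6.30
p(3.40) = 63.47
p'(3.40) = 65.18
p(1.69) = 1.95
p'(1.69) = 12.60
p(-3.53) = -67.05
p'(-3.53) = 68.06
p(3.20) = 51.24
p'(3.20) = 57.22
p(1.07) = -2.39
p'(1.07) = 2.16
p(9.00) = 1420.13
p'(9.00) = 481.75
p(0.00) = 0.38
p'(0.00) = -5.06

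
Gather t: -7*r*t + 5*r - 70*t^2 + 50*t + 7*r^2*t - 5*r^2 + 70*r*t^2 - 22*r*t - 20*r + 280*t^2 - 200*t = -5*r^2 - 15*r + t^2*(70*r + 210) + t*(7*r^2 - 29*r - 150)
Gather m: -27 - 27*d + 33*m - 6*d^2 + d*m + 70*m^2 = -6*d^2 - 27*d + 70*m^2 + m*(d + 33) - 27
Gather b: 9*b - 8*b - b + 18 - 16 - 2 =0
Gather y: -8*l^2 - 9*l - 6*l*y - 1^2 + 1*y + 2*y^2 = -8*l^2 - 9*l + 2*y^2 + y*(1 - 6*l) - 1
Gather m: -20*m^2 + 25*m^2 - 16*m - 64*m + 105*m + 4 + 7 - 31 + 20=5*m^2 + 25*m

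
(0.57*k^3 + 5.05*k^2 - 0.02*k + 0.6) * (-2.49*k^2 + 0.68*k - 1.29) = -1.4193*k^5 - 12.1869*k^4 + 2.7485*k^3 - 8.0221*k^2 + 0.4338*k - 0.774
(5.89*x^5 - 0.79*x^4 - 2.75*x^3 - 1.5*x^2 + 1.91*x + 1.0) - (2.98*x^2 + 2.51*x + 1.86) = 5.89*x^5 - 0.79*x^4 - 2.75*x^3 - 4.48*x^2 - 0.6*x - 0.86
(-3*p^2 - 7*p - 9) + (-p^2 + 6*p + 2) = -4*p^2 - p - 7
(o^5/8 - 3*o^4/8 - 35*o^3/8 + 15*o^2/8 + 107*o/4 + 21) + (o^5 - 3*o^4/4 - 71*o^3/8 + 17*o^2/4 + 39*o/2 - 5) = 9*o^5/8 - 9*o^4/8 - 53*o^3/4 + 49*o^2/8 + 185*o/4 + 16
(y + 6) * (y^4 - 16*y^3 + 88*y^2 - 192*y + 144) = y^5 - 10*y^4 - 8*y^3 + 336*y^2 - 1008*y + 864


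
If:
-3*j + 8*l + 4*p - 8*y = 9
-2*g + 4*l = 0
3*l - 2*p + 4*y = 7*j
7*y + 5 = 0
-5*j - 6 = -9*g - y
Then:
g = 242/413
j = -17/59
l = 121/413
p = 8/413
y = -5/7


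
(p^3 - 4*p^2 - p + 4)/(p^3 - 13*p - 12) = (p - 1)/(p + 3)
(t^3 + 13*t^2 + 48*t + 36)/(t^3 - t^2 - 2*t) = (t^2 + 12*t + 36)/(t*(t - 2))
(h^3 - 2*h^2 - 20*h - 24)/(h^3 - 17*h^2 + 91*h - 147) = (h^3 - 2*h^2 - 20*h - 24)/(h^3 - 17*h^2 + 91*h - 147)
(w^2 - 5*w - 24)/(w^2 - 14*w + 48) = (w + 3)/(w - 6)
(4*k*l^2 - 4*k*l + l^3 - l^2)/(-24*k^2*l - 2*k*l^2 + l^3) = (1 - l)/(6*k - l)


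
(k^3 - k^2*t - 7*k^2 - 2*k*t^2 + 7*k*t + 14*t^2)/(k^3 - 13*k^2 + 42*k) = (k^2 - k*t - 2*t^2)/(k*(k - 6))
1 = 1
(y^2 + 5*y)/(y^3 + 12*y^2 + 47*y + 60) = y/(y^2 + 7*y + 12)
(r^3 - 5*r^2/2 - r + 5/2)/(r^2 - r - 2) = (2*r^2 - 7*r + 5)/(2*(r - 2))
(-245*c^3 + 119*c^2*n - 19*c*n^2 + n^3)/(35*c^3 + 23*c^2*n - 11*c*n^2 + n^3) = (-7*c + n)/(c + n)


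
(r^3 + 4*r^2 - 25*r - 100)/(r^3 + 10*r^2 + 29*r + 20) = (r - 5)/(r + 1)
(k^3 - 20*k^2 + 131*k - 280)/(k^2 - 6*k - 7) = (k^2 - 13*k + 40)/(k + 1)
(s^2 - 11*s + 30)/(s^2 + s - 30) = (s - 6)/(s + 6)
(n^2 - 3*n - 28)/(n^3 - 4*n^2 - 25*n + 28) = 1/(n - 1)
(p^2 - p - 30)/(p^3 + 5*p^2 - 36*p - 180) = 1/(p + 6)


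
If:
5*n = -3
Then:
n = -3/5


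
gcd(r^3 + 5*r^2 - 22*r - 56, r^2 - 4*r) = r - 4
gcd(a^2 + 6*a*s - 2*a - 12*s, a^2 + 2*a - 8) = a - 2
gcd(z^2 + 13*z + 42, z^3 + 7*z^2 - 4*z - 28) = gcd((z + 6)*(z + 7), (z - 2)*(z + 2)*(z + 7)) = z + 7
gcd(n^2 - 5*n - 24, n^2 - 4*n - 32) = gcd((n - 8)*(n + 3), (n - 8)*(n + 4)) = n - 8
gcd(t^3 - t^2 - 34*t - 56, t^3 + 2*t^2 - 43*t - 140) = t^2 - 3*t - 28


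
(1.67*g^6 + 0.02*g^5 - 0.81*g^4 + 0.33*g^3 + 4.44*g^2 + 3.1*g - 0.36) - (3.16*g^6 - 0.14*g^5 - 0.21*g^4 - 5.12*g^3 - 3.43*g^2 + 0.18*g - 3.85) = -1.49*g^6 + 0.16*g^5 - 0.6*g^4 + 5.45*g^3 + 7.87*g^2 + 2.92*g + 3.49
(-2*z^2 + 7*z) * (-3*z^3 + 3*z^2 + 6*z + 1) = 6*z^5 - 27*z^4 + 9*z^3 + 40*z^2 + 7*z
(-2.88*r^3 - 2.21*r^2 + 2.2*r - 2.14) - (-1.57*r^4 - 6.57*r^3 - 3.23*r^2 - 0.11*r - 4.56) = 1.57*r^4 + 3.69*r^3 + 1.02*r^2 + 2.31*r + 2.42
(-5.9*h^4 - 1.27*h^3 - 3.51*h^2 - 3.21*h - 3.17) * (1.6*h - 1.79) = -9.44*h^5 + 8.529*h^4 - 3.3427*h^3 + 1.1469*h^2 + 0.6739*h + 5.6743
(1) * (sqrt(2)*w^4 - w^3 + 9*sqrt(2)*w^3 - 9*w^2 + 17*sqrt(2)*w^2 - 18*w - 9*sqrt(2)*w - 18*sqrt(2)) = sqrt(2)*w^4 - w^3 + 9*sqrt(2)*w^3 - 9*w^2 + 17*sqrt(2)*w^2 - 18*w - 9*sqrt(2)*w - 18*sqrt(2)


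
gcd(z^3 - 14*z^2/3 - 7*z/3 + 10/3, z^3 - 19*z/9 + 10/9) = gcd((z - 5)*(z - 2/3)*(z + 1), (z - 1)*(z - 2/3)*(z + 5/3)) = z - 2/3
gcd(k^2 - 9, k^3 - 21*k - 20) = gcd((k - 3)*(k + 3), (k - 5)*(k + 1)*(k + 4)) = 1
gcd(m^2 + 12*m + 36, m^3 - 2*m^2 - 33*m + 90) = m + 6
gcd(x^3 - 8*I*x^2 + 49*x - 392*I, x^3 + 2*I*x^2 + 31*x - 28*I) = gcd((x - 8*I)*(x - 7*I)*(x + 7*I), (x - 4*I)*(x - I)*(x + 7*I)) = x + 7*I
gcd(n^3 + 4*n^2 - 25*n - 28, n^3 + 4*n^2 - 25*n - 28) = n^3 + 4*n^2 - 25*n - 28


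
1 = 1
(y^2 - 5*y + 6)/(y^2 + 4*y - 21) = (y - 2)/(y + 7)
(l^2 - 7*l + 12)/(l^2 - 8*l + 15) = (l - 4)/(l - 5)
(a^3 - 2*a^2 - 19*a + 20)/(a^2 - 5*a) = a + 3 - 4/a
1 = 1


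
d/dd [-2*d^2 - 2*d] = -4*d - 2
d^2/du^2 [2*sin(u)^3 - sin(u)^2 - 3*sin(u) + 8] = -18*sin(u)^3 + 4*sin(u)^2 + 15*sin(u) - 2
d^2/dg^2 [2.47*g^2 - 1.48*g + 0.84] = 4.94000000000000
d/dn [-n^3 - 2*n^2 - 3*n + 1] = -3*n^2 - 4*n - 3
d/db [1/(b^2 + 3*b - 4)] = (-2*b - 3)/(b^2 + 3*b - 4)^2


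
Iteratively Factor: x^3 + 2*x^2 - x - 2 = (x - 1)*(x^2 + 3*x + 2) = (x - 1)*(x + 1)*(x + 2)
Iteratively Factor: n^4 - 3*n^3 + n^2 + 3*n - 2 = (n + 1)*(n^3 - 4*n^2 + 5*n - 2) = (n - 2)*(n + 1)*(n^2 - 2*n + 1) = (n - 2)*(n - 1)*(n + 1)*(n - 1)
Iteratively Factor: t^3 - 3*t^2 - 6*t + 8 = (t - 1)*(t^2 - 2*t - 8) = (t - 1)*(t + 2)*(t - 4)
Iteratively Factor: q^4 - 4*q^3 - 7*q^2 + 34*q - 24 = (q - 4)*(q^3 - 7*q + 6) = (q - 4)*(q - 1)*(q^2 + q - 6) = (q - 4)*(q - 1)*(q + 3)*(q - 2)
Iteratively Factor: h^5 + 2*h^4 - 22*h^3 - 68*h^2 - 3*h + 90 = (h - 1)*(h^4 + 3*h^3 - 19*h^2 - 87*h - 90) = (h - 1)*(h + 2)*(h^3 + h^2 - 21*h - 45) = (h - 5)*(h - 1)*(h + 2)*(h^2 + 6*h + 9) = (h - 5)*(h - 1)*(h + 2)*(h + 3)*(h + 3)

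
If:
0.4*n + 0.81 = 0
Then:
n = -2.02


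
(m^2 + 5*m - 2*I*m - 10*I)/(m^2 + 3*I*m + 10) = (m + 5)/(m + 5*I)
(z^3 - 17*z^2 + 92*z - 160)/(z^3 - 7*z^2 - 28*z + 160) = (z - 5)/(z + 5)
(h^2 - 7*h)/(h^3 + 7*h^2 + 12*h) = (h - 7)/(h^2 + 7*h + 12)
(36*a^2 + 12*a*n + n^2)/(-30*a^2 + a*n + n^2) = (-6*a - n)/(5*a - n)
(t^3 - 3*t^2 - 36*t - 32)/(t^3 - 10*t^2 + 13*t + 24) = (t + 4)/(t - 3)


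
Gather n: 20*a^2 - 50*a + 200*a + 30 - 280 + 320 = 20*a^2 + 150*a + 70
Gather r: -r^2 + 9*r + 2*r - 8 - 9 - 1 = -r^2 + 11*r - 18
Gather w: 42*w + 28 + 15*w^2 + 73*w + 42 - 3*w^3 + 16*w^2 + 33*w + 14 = -3*w^3 + 31*w^2 + 148*w + 84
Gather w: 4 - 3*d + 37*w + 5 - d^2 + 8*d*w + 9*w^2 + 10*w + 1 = -d^2 - 3*d + 9*w^2 + w*(8*d + 47) + 10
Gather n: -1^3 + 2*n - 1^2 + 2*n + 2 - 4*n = 0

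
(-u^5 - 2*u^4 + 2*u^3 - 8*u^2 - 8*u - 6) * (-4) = 4*u^5 + 8*u^4 - 8*u^3 + 32*u^2 + 32*u + 24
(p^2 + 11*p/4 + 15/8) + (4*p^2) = 5*p^2 + 11*p/4 + 15/8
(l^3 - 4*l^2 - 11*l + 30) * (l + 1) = l^4 - 3*l^3 - 15*l^2 + 19*l + 30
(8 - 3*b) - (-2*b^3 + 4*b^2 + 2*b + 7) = 2*b^3 - 4*b^2 - 5*b + 1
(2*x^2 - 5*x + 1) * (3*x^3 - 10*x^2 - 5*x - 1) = 6*x^5 - 35*x^4 + 43*x^3 + 13*x^2 - 1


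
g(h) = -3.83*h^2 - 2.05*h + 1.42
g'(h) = -7.66*h - 2.05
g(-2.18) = -12.31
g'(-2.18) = 14.65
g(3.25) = -45.70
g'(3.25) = -26.94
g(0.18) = 0.93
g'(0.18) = -3.43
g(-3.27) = -32.83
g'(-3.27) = 23.00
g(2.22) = -22.01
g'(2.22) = -19.06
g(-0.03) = 1.48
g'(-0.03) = -1.82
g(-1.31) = -2.47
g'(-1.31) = 7.98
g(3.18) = -43.83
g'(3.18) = -26.41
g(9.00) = -327.26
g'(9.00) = -70.99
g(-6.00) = -124.16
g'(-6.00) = 43.91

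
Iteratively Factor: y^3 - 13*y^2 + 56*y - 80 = (y - 5)*(y^2 - 8*y + 16) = (y - 5)*(y - 4)*(y - 4)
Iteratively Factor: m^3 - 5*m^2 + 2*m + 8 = (m - 4)*(m^2 - m - 2) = (m - 4)*(m + 1)*(m - 2)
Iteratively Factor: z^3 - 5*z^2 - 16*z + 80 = (z - 4)*(z^2 - z - 20) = (z - 4)*(z + 4)*(z - 5)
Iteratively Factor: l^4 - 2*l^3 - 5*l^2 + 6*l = (l)*(l^3 - 2*l^2 - 5*l + 6) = l*(l - 1)*(l^2 - l - 6) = l*(l - 3)*(l - 1)*(l + 2)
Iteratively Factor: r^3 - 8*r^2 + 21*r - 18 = (r - 3)*(r^2 - 5*r + 6) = (r - 3)*(r - 2)*(r - 3)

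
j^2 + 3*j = j*(j + 3)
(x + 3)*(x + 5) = x^2 + 8*x + 15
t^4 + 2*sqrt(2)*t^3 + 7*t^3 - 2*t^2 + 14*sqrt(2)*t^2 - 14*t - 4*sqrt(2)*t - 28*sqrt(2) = (t + 7)*(t - sqrt(2))*(t + sqrt(2))*(t + 2*sqrt(2))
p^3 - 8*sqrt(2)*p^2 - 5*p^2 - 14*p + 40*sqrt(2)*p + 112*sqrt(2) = (p - 7)*(p + 2)*(p - 8*sqrt(2))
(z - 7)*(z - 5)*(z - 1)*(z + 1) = z^4 - 12*z^3 + 34*z^2 + 12*z - 35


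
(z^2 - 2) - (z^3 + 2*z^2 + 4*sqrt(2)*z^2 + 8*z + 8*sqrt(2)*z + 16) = -z^3 - 4*sqrt(2)*z^2 - z^2 - 8*sqrt(2)*z - 8*z - 18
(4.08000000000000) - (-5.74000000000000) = 9.82000000000000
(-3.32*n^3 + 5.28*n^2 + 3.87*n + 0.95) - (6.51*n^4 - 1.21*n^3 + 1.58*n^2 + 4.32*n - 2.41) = -6.51*n^4 - 2.11*n^3 + 3.7*n^2 - 0.45*n + 3.36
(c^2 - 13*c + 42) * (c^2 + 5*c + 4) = c^4 - 8*c^3 - 19*c^2 + 158*c + 168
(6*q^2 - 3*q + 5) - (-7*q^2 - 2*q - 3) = 13*q^2 - q + 8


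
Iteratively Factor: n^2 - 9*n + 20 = (n - 5)*(n - 4)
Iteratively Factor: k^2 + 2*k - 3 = (k - 1)*(k + 3)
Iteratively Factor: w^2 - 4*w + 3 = (w - 1)*(w - 3)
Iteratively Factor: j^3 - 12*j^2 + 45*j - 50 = (j - 2)*(j^2 - 10*j + 25) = (j - 5)*(j - 2)*(j - 5)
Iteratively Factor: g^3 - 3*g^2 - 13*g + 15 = (g + 3)*(g^2 - 6*g + 5) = (g - 1)*(g + 3)*(g - 5)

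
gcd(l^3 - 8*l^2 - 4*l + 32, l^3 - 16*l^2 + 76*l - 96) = l^2 - 10*l + 16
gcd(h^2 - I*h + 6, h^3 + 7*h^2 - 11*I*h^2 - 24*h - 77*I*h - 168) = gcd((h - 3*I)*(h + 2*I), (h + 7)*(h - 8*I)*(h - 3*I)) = h - 3*I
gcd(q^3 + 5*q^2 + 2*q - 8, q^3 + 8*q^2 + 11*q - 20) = q^2 + 3*q - 4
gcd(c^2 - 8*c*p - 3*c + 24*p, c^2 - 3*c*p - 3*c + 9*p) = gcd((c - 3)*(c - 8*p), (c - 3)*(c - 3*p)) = c - 3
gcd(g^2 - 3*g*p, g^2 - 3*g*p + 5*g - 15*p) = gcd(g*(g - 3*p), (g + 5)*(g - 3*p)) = -g + 3*p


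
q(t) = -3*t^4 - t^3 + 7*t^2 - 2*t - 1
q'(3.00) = -311.00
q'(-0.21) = -4.96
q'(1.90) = -68.54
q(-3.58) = -351.02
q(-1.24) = 7.06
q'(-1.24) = -1.09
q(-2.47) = -49.95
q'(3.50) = -504.25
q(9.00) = -19864.00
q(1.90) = -25.49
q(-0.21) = -0.27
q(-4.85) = -1372.48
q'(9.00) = -8867.00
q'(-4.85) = 1228.54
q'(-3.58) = 460.02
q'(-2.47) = 125.95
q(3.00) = -214.00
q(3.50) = -415.31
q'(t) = -12*t^3 - 3*t^2 + 14*t - 2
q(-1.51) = 5.83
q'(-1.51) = 11.34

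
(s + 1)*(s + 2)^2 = s^3 + 5*s^2 + 8*s + 4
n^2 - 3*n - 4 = (n - 4)*(n + 1)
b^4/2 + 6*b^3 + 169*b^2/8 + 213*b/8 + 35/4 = (b/2 + 1)*(b + 1/2)*(b + 5/2)*(b + 7)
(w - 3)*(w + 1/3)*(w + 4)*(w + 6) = w^4 + 22*w^3/3 - 11*w^2/3 - 74*w - 24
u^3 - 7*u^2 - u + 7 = (u - 7)*(u - 1)*(u + 1)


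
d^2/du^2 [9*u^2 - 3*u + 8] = 18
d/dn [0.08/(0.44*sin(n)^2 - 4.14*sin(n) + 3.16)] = (0.3312 - 0.0704*sin(n))*cos(n)/(0.44*sin(n)^2 - 4.14*sin(n) + 3.16)^2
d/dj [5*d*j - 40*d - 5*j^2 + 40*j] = 5*d - 10*j + 40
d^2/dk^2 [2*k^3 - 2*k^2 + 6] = 12*k - 4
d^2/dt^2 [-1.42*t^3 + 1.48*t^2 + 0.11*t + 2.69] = 2.96 - 8.52*t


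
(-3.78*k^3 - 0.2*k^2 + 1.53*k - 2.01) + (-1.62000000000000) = -3.78*k^3 - 0.2*k^2 + 1.53*k - 3.63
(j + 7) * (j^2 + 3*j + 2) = j^3 + 10*j^2 + 23*j + 14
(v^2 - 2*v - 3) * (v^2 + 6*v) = v^4 + 4*v^3 - 15*v^2 - 18*v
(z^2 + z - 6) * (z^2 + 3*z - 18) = z^4 + 4*z^3 - 21*z^2 - 36*z + 108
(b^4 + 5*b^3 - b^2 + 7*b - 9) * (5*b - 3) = 5*b^5 + 22*b^4 - 20*b^3 + 38*b^2 - 66*b + 27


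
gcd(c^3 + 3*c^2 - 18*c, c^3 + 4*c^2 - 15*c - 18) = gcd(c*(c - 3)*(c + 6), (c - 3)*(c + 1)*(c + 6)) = c^2 + 3*c - 18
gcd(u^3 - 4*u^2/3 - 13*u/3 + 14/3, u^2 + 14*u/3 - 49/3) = u - 7/3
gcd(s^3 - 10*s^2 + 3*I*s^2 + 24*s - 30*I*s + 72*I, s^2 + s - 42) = s - 6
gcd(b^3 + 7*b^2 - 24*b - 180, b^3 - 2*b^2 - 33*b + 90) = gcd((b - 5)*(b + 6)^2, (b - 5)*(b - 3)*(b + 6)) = b^2 + b - 30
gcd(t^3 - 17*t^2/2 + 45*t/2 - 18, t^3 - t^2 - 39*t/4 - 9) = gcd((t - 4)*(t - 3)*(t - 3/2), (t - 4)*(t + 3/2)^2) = t - 4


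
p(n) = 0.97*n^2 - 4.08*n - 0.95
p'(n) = 1.94*n - 4.08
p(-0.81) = 2.99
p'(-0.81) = -5.65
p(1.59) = -4.98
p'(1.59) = -1.00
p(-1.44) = 6.94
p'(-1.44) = -6.87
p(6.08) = 10.10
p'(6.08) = 7.72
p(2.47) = -5.11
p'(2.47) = 0.71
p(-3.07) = 20.72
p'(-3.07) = -10.04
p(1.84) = -5.17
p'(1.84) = -0.51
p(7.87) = 27.02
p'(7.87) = 11.19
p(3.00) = -4.46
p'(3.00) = 1.74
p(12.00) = 89.77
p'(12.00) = 19.20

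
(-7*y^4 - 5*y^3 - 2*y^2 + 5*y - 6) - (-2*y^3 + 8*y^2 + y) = -7*y^4 - 3*y^3 - 10*y^2 + 4*y - 6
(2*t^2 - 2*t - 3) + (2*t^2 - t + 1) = 4*t^2 - 3*t - 2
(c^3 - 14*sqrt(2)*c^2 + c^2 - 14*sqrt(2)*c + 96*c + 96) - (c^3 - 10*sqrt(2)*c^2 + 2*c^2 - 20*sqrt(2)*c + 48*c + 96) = -4*sqrt(2)*c^2 - c^2 + 6*sqrt(2)*c + 48*c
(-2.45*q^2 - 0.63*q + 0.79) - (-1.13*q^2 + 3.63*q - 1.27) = -1.32*q^2 - 4.26*q + 2.06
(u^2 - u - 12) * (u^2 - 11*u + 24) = u^4 - 12*u^3 + 23*u^2 + 108*u - 288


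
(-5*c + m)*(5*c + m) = -25*c^2 + m^2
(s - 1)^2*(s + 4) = s^3 + 2*s^2 - 7*s + 4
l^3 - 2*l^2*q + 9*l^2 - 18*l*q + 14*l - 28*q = (l + 2)*(l + 7)*(l - 2*q)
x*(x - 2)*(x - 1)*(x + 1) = x^4 - 2*x^3 - x^2 + 2*x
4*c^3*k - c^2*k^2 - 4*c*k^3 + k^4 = k*(-4*c + k)*(-c + k)*(c + k)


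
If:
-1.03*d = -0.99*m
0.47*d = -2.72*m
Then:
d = 0.00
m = 0.00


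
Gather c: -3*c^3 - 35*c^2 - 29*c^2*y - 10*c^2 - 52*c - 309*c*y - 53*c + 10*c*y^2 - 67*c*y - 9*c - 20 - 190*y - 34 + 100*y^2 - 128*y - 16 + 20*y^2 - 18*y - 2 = -3*c^3 + c^2*(-29*y - 45) + c*(10*y^2 - 376*y - 114) + 120*y^2 - 336*y - 72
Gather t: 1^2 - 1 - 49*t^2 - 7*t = -49*t^2 - 7*t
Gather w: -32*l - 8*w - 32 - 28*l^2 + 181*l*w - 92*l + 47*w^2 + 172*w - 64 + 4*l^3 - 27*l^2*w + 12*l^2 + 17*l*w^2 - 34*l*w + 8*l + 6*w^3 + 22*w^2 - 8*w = 4*l^3 - 16*l^2 - 116*l + 6*w^3 + w^2*(17*l + 69) + w*(-27*l^2 + 147*l + 156) - 96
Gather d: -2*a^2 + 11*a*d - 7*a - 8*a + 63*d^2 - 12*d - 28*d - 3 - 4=-2*a^2 - 15*a + 63*d^2 + d*(11*a - 40) - 7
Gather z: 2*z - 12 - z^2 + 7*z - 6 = -z^2 + 9*z - 18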